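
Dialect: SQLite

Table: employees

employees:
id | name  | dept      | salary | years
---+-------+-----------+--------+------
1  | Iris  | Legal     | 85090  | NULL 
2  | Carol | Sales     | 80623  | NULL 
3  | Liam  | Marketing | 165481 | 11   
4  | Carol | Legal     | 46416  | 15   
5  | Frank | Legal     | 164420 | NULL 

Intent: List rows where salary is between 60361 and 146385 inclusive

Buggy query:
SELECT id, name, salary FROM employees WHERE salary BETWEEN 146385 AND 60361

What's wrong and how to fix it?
Bug: BETWEEN expects the lower bound first; with 146385 AND 60361 the range is empty

Fix: Write BETWEEN 60361 AND 146385

Corrected query:
SELECT id, name, salary FROM employees WHERE salary BETWEEN 60361 AND 146385

Result:
id | name  | salary
---+-------+-------
1  | Iris  | 85090 
2  | Carol | 80623 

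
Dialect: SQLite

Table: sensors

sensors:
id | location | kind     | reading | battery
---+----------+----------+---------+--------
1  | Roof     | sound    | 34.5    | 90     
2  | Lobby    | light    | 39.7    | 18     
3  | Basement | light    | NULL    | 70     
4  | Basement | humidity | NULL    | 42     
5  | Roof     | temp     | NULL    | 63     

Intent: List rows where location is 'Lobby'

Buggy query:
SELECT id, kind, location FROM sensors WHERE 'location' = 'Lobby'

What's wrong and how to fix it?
Bug: Single quotes denote string literals in SQL; the column name is being compared as a constant string

Fix: Remove the quotes around the column name (or use double quotes for an identifier)

Corrected query:
SELECT id, kind, location FROM sensors WHERE location = 'Lobby'

Result:
id | kind  | location
---+-------+---------
2  | light | Lobby   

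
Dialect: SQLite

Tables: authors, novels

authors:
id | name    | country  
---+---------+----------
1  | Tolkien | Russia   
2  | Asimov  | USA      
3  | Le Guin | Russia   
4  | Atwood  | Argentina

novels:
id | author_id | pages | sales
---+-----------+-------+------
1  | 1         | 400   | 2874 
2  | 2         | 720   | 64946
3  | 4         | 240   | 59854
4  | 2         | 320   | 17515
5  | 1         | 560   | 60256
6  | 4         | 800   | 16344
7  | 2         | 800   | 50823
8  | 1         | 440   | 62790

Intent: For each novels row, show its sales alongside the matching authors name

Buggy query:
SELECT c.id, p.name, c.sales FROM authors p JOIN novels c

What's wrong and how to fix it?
Bug: Missing join condition: each novels row is matched to all authors rows instead of just its own

Fix: Specify the join condition linking the foreign key to the parent id

Corrected query:
SELECT c.id, p.name, c.sales FROM authors p JOIN novels c ON c.author_id = p.id

Result:
id | name    | sales
---+---------+------
1  | Tolkien | 2874 
2  | Asimov  | 64946
3  | Atwood  | 59854
4  | Asimov  | 17515
5  | Tolkien | 60256
6  | Atwood  | 16344
7  | Asimov  | 50823
8  | Tolkien | 62790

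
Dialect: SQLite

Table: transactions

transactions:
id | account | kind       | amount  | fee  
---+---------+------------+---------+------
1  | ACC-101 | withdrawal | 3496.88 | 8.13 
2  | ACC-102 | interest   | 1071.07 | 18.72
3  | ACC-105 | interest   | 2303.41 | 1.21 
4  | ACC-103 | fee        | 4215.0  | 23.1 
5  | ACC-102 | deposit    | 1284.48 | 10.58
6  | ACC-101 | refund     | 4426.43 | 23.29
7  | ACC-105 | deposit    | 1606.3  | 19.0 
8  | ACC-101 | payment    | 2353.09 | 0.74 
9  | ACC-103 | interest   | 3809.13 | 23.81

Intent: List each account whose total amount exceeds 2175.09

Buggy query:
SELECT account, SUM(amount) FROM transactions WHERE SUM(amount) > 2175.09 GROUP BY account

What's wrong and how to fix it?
Bug: SUM(amount) is an aggregate, but WHERE filters rows before aggregation

Fix: Use HAVING (which filters groups after aggregation) instead of WHERE

Corrected query:
SELECT account, SUM(amount) FROM transactions GROUP BY account HAVING SUM(amount) > 2175.09

Result:
account | SUM(amount)
--------+------------
ACC-101 | 10276.4    
ACC-102 | 2355.55    
ACC-103 | 8024.13    
ACC-105 | 3909.71    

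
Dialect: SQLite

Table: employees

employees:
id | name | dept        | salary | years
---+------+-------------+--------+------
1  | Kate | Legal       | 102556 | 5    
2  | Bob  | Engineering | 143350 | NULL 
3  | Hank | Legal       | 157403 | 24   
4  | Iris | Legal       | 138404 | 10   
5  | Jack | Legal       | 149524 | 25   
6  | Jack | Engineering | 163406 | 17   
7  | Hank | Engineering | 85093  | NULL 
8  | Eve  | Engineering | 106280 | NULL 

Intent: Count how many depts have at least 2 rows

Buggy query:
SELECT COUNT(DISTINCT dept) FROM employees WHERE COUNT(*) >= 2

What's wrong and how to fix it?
Bug: WHERE filters individual rows, not groups, so a group-level COUNT is invalid there

Fix: Use a subquery that GROUPs and filters with HAVING, then count its rows

Corrected query:
SELECT COUNT(*) FROM (SELECT dept FROM employees GROUP BY dept HAVING COUNT(*) >= 2)

Result:
COUNT(*)
--------
2       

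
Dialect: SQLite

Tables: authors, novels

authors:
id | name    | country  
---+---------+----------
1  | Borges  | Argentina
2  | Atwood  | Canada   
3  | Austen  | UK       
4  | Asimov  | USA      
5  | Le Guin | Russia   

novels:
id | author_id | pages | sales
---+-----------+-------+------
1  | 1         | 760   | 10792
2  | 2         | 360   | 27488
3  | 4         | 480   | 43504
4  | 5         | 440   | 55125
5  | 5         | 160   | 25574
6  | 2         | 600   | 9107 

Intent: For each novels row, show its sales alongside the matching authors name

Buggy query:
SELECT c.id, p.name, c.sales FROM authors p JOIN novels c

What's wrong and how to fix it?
Bug: JOIN with no ON clause produces a cartesian product; every novels row pairs with every authors row

Fix: Specify the join condition linking the foreign key to the parent id

Corrected query:
SELECT c.id, p.name, c.sales FROM authors p JOIN novels c ON c.author_id = p.id

Result:
id | name    | sales
---+---------+------
1  | Borges  | 10792
2  | Atwood  | 27488
3  | Asimov  | 43504
4  | Le Guin | 55125
5  | Le Guin | 25574
6  | Atwood  | 9107 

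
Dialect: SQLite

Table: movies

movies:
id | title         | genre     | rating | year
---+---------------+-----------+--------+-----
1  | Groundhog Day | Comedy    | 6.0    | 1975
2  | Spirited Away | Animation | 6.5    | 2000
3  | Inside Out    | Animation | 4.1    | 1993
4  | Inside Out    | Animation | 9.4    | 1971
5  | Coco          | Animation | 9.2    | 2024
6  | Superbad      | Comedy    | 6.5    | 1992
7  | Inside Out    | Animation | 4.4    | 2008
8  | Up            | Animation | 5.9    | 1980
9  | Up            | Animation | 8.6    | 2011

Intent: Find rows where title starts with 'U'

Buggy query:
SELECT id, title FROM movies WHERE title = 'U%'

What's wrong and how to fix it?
Bug: '=' compares the literal string including the % character; pattern matching needs LIKE

Fix: Replace '=' with LIKE so 'U%' is treated as a pattern

Corrected query:
SELECT id, title FROM movies WHERE title LIKE 'U%'

Result:
id | title
---+------
8  | Up   
9  | Up   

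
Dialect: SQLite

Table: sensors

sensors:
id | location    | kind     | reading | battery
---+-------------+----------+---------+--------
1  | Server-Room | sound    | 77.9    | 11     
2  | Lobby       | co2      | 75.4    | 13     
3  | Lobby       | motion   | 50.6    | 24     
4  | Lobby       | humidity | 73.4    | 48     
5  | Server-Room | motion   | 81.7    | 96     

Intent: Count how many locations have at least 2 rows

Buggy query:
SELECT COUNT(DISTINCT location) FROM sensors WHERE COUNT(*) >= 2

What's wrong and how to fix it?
Bug: COUNT(*) cannot appear in WHERE; the per-group count doesn't exist yet

Fix: Use a subquery that GROUPs and filters with HAVING, then count its rows

Corrected query:
SELECT COUNT(*) FROM (SELECT location FROM sensors GROUP BY location HAVING COUNT(*) >= 2)

Result:
COUNT(*)
--------
2       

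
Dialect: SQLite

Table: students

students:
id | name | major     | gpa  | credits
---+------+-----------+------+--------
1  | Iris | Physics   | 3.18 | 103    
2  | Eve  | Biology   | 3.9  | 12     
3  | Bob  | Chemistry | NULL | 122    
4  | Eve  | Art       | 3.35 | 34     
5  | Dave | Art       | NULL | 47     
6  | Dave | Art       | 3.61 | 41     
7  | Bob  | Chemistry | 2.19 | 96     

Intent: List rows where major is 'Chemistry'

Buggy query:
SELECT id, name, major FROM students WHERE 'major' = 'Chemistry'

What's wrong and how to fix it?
Bug: 'major' in single quotes is a string literal, not the column; the comparison is literal-vs-literal and never true

Fix: Reference the column as major without single quotes

Corrected query:
SELECT id, name, major FROM students WHERE major = 'Chemistry'

Result:
id | name | major    
---+------+----------
3  | Bob  | Chemistry
7  | Bob  | Chemistry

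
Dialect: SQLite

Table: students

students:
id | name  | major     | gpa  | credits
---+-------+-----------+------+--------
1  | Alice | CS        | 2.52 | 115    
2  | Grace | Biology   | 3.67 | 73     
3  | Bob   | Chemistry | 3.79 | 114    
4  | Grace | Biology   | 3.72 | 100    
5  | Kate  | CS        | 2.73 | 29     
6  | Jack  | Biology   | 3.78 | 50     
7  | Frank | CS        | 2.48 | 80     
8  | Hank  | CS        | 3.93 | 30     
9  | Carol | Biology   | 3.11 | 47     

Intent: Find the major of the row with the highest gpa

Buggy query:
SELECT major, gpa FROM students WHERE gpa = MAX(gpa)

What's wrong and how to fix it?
Bug: WHERE is evaluated per row; an aggregate over the whole table isn't defined there

Fix: Wrap MAX in a scalar subquery so WHERE compares against a single value

Corrected query:
SELECT major, gpa FROM students WHERE gpa = (SELECT MAX(gpa) FROM students)

Result:
major | gpa 
------+-----
CS    | 3.93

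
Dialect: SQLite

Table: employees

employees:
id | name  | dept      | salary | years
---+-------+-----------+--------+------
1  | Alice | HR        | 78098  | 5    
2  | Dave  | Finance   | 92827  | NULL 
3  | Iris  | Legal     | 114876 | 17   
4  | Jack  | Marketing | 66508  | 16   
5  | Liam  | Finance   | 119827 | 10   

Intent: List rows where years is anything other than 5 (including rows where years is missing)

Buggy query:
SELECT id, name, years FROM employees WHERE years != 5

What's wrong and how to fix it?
Bug: 'years != 5' is unknown when years is NULL, so NULL rows are silently excluded

Fix: Add an explicit OR years IS NULL to include the missing-value rows

Corrected query:
SELECT id, name, years FROM employees WHERE years != 5 OR years IS NULL

Result:
id | name | years
---+------+------
2  | Dave | NULL 
3  | Iris | 17   
4  | Jack | 16   
5  | Liam | 10   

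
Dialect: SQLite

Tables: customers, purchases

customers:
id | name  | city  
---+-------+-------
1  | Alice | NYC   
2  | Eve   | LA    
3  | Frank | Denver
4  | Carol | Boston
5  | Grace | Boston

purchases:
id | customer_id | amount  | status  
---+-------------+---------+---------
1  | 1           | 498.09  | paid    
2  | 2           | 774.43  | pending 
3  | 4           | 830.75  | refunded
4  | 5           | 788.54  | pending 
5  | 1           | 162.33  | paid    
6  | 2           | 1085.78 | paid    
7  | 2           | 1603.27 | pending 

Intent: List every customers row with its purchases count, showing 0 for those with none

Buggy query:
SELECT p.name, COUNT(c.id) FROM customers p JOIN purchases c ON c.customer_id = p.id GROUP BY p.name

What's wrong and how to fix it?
Bug: An inner join excludes parents with zero children

Fix: Switch to LEFT JOIN to retain unmatched parent rows

Corrected query:
SELECT p.name, COUNT(c.id) FROM customers p LEFT JOIN purchases c ON c.customer_id = p.id GROUP BY p.name

Result:
name  | COUNT(c.id)
------+------------
Alice | 2          
Carol | 1          
Eve   | 3          
Frank | 0          
Grace | 1          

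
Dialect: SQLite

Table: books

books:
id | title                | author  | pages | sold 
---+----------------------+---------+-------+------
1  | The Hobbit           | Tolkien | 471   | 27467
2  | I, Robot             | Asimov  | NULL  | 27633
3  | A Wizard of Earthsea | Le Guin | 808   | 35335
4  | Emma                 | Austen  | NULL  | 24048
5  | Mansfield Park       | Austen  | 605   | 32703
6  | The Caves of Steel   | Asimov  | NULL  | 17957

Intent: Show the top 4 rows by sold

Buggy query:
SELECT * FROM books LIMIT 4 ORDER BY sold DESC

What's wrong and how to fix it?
Bug: ORDER BY cannot follow LIMIT; LIMIT is the final clause

Fix: Sort with ORDER BY, then apply LIMIT

Corrected query:
SELECT * FROM books ORDER BY sold DESC LIMIT 4

Result:
id | title                | author  | pages | sold 
---+----------------------+---------+-------+------
3  | A Wizard of Earthsea | Le Guin | 808   | 35335
5  | Mansfield Park       | Austen  | 605   | 32703
2  | I, Robot             | Asimov  | NULL  | 27633
1  | The Hobbit           | Tolkien | 471   | 27467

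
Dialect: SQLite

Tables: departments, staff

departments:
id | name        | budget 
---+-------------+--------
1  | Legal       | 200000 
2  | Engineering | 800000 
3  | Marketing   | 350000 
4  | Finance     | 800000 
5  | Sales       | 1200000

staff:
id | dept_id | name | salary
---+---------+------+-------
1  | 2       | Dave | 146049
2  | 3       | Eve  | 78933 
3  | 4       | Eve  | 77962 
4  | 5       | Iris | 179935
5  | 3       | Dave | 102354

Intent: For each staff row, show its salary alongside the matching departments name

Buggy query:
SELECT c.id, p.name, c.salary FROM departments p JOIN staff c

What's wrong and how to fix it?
Bug: Missing join condition: each staff row is matched to all departments rows instead of just its own

Fix: Add ON c.dept_id = p.id to the JOIN

Corrected query:
SELECT c.id, p.name, c.salary FROM departments p JOIN staff c ON c.dept_id = p.id

Result:
id | name        | salary
---+-------------+-------
1  | Engineering | 146049
2  | Marketing   | 78933 
3  | Finance     | 77962 
4  | Sales       | 179935
5  | Marketing   | 102354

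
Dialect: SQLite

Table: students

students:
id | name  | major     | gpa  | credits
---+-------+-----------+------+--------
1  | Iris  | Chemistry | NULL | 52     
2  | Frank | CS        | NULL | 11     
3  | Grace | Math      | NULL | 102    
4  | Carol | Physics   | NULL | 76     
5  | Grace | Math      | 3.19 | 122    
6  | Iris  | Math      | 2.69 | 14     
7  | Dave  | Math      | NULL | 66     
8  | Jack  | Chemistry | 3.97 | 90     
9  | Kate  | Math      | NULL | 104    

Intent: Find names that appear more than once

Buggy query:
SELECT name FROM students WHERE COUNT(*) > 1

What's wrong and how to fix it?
Bug: WHERE can't reference COUNT(*); aggregates are computed after WHERE

Fix: Group first, then use HAVING for the count condition

Corrected query:
SELECT name FROM students GROUP BY name HAVING COUNT(*) > 1

Result:
name 
-----
Grace
Iris 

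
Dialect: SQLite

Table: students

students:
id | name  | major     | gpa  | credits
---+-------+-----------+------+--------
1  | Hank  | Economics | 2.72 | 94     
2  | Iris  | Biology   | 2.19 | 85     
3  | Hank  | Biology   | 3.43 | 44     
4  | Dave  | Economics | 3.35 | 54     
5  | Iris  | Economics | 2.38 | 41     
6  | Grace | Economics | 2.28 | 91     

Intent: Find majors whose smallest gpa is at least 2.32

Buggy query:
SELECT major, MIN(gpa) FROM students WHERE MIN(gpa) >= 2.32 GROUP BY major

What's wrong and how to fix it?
Bug: Aggregates like MIN are computed per group after WHERE runs

Fix: Replace WHERE with HAVING after the GROUP BY

Corrected query:
SELECT major, MIN(gpa) FROM students GROUP BY major HAVING MIN(gpa) >= 2.32

Result:
(no rows)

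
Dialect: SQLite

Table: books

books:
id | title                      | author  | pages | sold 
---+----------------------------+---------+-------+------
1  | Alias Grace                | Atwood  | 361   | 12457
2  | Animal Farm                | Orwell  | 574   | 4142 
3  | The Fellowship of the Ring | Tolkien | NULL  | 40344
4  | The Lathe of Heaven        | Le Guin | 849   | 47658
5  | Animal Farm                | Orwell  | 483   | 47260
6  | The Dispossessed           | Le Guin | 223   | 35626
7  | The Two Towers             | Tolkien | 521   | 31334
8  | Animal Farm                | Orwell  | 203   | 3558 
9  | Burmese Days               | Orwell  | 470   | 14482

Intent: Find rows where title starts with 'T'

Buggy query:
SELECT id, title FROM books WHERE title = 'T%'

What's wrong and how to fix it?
Bug: '=' compares the literal string including the % character; pattern matching needs LIKE

Fix: Use LIKE for wildcard pattern matching

Corrected query:
SELECT id, title FROM books WHERE title LIKE 'T%'

Result:
id | title                     
---+---------------------------
3  | The Fellowship of the Ring
4  | The Lathe of Heaven       
6  | The Dispossessed          
7  | The Two Towers            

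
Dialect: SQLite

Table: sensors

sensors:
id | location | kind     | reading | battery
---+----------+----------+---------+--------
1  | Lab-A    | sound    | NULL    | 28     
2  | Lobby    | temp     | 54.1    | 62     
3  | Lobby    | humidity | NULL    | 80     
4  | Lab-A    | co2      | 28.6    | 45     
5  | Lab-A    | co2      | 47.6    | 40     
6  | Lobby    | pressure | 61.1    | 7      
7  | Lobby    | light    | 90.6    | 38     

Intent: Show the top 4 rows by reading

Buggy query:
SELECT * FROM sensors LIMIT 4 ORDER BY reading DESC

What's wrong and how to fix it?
Bug: LIMIT must come after ORDER BY

Fix: Sort with ORDER BY, then apply LIMIT

Corrected query:
SELECT * FROM sensors ORDER BY reading DESC LIMIT 4

Result:
id | location | kind     | reading | battery
---+----------+----------+---------+--------
7  | Lobby    | light    | 90.6    | 38     
6  | Lobby    | pressure | 61.1    | 7      
2  | Lobby    | temp     | 54.1    | 62     
5  | Lab-A    | co2      | 47.6    | 40     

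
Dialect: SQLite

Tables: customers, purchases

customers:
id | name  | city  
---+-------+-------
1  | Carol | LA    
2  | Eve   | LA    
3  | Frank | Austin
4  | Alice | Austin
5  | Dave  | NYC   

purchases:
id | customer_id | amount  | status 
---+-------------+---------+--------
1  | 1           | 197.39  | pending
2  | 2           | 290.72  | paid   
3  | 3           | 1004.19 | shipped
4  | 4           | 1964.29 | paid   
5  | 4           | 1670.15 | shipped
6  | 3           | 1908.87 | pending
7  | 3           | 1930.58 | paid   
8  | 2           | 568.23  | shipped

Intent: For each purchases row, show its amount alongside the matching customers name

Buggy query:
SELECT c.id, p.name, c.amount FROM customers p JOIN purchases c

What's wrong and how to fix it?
Bug: JOIN with no ON clause produces a cartesian product; every purchases row pairs with every customers row

Fix: Add ON c.customer_id = p.id to the JOIN

Corrected query:
SELECT c.id, p.name, c.amount FROM customers p JOIN purchases c ON c.customer_id = p.id

Result:
id | name  | amount 
---+-------+--------
1  | Carol | 197.39 
2  | Eve   | 290.72 
3  | Frank | 1004.19
4  | Alice | 1964.29
5  | Alice | 1670.15
6  | Frank | 1908.87
7  | Frank | 1930.58
8  | Eve   | 568.23 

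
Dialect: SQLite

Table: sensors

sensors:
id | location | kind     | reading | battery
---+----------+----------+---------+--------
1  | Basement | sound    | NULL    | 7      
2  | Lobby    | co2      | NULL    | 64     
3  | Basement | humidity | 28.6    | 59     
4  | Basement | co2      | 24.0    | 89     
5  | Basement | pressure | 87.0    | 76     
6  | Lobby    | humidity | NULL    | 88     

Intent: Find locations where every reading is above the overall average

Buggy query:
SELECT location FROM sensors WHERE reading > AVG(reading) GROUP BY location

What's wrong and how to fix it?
Bug: WHERE evaluates per row before aggregation, so AVG() is unavailable

Fix: Use a subquery for AVG and a HAVING MIN(...) filter so the condition holds for every row in the group

Corrected query:
SELECT location FROM sensors GROUP BY location HAVING MIN(reading) > (SELECT AVG(reading) FROM sensors)

Result:
(no rows)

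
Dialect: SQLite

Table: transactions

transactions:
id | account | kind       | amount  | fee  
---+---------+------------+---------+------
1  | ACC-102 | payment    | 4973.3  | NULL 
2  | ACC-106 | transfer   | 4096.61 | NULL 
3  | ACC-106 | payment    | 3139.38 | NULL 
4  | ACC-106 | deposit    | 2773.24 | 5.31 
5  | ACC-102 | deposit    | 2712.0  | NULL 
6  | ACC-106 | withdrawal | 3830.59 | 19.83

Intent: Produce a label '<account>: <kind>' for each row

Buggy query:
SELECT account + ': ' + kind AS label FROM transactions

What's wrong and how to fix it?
Bug: '+' is numeric addition; on text columns SQLite converts them to 0 instead of concatenating

Fix: Replace + with || to concatenate text

Corrected query:
SELECT account || ': ' || kind AS label FROM transactions

Result:
label              
-------------------
ACC-102: payment   
ACC-106: transfer  
ACC-106: payment   
ACC-106: deposit   
ACC-102: deposit   
ACC-106: withdrawal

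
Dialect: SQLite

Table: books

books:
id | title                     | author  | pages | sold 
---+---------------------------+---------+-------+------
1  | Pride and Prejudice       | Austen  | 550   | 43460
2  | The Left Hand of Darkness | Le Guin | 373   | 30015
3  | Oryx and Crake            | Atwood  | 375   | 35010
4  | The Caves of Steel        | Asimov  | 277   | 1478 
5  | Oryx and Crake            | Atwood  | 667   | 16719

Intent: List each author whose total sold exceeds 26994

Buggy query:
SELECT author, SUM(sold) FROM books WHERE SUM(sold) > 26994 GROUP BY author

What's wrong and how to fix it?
Bug: SUM(sold) is an aggregate, but WHERE filters rows before aggregation

Fix: Use HAVING (which filters groups after aggregation) instead of WHERE

Corrected query:
SELECT author, SUM(sold) FROM books GROUP BY author HAVING SUM(sold) > 26994

Result:
author  | SUM(sold)
--------+----------
Atwood  | 51729    
Austen  | 43460    
Le Guin | 30015    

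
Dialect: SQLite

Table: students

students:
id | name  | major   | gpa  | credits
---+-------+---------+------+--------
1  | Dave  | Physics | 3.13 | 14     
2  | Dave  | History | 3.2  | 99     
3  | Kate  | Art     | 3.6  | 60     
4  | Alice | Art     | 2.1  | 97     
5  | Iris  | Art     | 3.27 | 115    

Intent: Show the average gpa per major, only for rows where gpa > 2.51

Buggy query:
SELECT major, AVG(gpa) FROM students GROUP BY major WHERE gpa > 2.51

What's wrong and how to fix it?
Bug: Row-level WHERE must come before GROUP BY in the clause order

Fix: Place WHERE between FROM and GROUP BY

Corrected query:
SELECT major, AVG(gpa) FROM students WHERE gpa > 2.51 GROUP BY major

Result:
major   | AVG(gpa)
--------+---------
Art     | 3.435   
History | 3.2     
Physics | 3.13    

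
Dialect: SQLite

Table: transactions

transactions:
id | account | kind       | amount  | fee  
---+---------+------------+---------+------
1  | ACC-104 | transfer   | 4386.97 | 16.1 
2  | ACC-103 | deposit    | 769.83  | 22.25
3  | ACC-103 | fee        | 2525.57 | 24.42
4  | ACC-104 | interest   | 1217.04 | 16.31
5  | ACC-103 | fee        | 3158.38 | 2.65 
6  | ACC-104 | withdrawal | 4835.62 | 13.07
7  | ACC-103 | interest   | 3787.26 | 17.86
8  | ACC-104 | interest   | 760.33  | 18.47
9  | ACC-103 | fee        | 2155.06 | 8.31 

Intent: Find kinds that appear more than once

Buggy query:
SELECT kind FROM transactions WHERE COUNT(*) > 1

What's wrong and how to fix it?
Bug: COUNT(*) is an aggregate and cannot be used in WHERE

Fix: GROUP BY kind, then filter groups with HAVING COUNT(*) > 1

Corrected query:
SELECT kind FROM transactions GROUP BY kind HAVING COUNT(*) > 1

Result:
kind    
--------
fee     
interest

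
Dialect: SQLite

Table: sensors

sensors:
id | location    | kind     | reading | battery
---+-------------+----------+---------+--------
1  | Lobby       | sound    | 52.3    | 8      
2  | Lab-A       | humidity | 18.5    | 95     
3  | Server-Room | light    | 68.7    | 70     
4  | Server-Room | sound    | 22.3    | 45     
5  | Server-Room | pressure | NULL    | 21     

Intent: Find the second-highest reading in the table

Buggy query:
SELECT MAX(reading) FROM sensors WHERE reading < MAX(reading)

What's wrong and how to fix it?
Bug: MAX(reading) on the right of the comparison is an aggregate-in-WHERE error

Fix: Compute the overall MAX in a subquery, then take MAX of rows below it

Corrected query:
SELECT MAX(reading) FROM sensors WHERE reading < (SELECT MAX(reading) FROM sensors)

Result:
MAX(reading)
------------
52.3        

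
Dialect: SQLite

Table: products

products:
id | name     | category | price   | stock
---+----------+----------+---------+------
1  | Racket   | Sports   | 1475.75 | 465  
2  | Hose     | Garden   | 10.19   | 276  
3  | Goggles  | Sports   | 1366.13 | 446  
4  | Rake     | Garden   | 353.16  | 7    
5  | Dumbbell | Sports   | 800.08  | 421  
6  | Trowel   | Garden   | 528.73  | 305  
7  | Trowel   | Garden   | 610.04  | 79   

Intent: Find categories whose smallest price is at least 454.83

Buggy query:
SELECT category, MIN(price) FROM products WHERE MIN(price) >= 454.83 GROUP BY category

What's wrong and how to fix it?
Bug: MIN() in WHERE is a misuse of aggregate

Fix: Use HAVING for the per-group MIN condition

Corrected query:
SELECT category, MIN(price) FROM products GROUP BY category HAVING MIN(price) >= 454.83

Result:
category | MIN(price)
---------+-----------
Sports   | 800.08    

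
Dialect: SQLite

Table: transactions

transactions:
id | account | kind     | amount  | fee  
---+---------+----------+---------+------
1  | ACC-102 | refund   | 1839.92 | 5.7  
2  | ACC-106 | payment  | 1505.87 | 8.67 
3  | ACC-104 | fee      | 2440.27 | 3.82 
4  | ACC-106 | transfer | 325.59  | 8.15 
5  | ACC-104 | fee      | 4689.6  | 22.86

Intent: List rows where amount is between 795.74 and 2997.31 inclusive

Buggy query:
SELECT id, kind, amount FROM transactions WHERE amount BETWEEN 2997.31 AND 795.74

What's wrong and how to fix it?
Bug: The bounds are reversed; BETWEEN a AND b requires a <= b to match anything

Fix: Write BETWEEN 795.74 AND 2997.31

Corrected query:
SELECT id, kind, amount FROM transactions WHERE amount BETWEEN 795.74 AND 2997.31

Result:
id | kind    | amount 
---+---------+--------
1  | refund  | 1839.92
2  | payment | 1505.87
3  | fee     | 2440.27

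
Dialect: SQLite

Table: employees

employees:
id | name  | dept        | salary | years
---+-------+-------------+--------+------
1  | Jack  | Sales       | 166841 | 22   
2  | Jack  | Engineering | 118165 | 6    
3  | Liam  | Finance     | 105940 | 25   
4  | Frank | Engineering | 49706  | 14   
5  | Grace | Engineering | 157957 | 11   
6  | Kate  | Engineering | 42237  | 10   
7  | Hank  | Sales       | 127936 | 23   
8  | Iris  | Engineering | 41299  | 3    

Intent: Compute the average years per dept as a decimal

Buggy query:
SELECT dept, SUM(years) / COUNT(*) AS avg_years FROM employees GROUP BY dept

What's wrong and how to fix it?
Bug: Both operands are integers, so '/' performs integer division and truncates

Fix: Multiply by 1.0 (or CAST to REAL) to force floating-point division

Corrected query:
SELECT dept, SUM(years) * 1.0 / COUNT(*) AS avg_years FROM employees GROUP BY dept

Result:
dept        | avg_years
------------+----------
Engineering | 8.8      
Finance     | 25       
Sales       | 22.5     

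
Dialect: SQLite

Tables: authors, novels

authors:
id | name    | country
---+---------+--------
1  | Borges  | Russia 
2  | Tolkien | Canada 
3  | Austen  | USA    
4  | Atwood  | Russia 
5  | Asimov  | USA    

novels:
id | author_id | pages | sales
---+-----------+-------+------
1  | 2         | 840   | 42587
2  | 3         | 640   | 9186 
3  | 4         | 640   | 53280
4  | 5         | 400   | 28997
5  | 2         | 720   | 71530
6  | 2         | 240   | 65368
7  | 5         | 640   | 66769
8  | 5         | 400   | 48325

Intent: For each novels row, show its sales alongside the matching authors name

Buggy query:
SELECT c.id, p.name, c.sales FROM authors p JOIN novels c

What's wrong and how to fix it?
Bug: Missing join condition: each novels row is matched to all authors rows instead of just its own

Fix: Add ON c.author_id = p.id to the JOIN

Corrected query:
SELECT c.id, p.name, c.sales FROM authors p JOIN novels c ON c.author_id = p.id

Result:
id | name    | sales
---+---------+------
1  | Tolkien | 42587
2  | Austen  | 9186 
3  | Atwood  | 53280
4  | Asimov  | 28997
5  | Tolkien | 71530
6  | Tolkien | 65368
7  | Asimov  | 66769
8  | Asimov  | 48325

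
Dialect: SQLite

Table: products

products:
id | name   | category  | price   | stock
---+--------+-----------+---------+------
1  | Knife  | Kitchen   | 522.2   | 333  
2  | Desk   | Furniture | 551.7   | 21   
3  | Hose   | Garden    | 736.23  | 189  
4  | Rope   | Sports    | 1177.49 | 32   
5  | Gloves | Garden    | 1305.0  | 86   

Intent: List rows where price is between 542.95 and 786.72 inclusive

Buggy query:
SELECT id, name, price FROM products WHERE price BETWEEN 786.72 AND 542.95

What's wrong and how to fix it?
Bug: The bounds are reversed; BETWEEN a AND b requires a <= b to match anything

Fix: Write BETWEEN 542.95 AND 786.72

Corrected query:
SELECT id, name, price FROM products WHERE price BETWEEN 542.95 AND 786.72

Result:
id | name | price 
---+------+-------
2  | Desk | 551.7 
3  | Hose | 736.23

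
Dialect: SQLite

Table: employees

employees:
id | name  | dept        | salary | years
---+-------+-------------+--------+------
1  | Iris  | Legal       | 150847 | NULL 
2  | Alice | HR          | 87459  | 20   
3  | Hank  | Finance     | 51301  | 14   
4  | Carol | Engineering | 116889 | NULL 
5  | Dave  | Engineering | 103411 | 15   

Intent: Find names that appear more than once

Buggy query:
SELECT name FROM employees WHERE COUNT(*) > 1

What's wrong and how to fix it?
Bug: WHERE can't reference COUNT(*); aggregates are computed after WHERE

Fix: GROUP BY name, then filter groups with HAVING COUNT(*) > 1

Corrected query:
SELECT name FROM employees GROUP BY name HAVING COUNT(*) > 1

Result:
(no rows)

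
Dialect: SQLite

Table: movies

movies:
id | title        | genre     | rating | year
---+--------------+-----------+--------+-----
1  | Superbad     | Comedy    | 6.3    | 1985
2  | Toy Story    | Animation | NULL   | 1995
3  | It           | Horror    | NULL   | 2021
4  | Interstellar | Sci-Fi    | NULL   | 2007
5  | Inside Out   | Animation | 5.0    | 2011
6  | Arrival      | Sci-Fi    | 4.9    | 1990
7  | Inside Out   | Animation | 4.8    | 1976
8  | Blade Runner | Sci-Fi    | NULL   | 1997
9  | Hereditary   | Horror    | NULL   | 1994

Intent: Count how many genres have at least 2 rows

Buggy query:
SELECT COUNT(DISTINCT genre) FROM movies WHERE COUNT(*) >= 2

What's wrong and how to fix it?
Bug: COUNT(*) cannot appear in WHERE; the per-group count doesn't exist yet

Fix: Group first with HAVING COUNT(*) >= 2, then COUNT the resulting groups

Corrected query:
SELECT COUNT(*) FROM (SELECT genre FROM movies GROUP BY genre HAVING COUNT(*) >= 2)

Result:
COUNT(*)
--------
3       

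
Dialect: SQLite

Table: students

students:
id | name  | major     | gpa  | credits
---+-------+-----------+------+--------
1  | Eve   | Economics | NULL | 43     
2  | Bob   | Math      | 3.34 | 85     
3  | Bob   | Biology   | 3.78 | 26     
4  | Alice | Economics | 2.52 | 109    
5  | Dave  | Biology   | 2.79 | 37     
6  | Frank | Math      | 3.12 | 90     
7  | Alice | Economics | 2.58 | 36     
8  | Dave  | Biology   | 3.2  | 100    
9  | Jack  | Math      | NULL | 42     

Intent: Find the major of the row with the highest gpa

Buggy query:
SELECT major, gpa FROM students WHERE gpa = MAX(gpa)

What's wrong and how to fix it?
Bug: WHERE is evaluated per row; an aggregate over the whole table isn't defined there

Fix: Use a subquery: WHERE gpa = (SELECT MAX(gpa) FROM students)

Corrected query:
SELECT major, gpa FROM students WHERE gpa = (SELECT MAX(gpa) FROM students)

Result:
major   | gpa 
--------+-----
Biology | 3.78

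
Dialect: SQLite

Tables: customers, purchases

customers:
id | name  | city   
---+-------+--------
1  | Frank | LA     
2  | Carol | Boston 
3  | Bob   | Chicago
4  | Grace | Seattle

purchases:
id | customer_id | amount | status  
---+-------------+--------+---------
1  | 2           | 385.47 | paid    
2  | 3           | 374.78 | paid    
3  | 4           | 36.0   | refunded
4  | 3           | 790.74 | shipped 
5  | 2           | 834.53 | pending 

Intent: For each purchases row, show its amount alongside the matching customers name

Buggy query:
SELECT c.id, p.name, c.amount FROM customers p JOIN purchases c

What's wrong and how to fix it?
Bug: Missing join condition: each purchases row is matched to all customers rows instead of just its own

Fix: Specify the join condition linking the foreign key to the parent id

Corrected query:
SELECT c.id, p.name, c.amount FROM customers p JOIN purchases c ON c.customer_id = p.id

Result:
id | name  | amount
---+-------+-------
1  | Carol | 385.47
2  | Bob   | 374.78
3  | Grace | 36    
4  | Bob   | 790.74
5  | Carol | 834.53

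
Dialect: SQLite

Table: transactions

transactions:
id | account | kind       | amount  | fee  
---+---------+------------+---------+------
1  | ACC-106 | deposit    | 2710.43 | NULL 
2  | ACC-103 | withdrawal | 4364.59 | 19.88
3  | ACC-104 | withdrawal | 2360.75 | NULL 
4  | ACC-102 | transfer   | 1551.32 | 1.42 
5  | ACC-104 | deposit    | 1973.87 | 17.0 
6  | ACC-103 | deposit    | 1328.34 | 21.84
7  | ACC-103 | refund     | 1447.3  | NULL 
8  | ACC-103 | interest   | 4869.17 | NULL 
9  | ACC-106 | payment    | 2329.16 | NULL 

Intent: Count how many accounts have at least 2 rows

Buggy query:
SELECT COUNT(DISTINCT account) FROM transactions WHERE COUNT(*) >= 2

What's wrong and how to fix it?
Bug: COUNT(*) cannot appear in WHERE; the per-group count doesn't exist yet

Fix: Use a subquery that GROUPs and filters with HAVING, then count its rows

Corrected query:
SELECT COUNT(*) FROM (SELECT account FROM transactions GROUP BY account HAVING COUNT(*) >= 2)

Result:
COUNT(*)
--------
3       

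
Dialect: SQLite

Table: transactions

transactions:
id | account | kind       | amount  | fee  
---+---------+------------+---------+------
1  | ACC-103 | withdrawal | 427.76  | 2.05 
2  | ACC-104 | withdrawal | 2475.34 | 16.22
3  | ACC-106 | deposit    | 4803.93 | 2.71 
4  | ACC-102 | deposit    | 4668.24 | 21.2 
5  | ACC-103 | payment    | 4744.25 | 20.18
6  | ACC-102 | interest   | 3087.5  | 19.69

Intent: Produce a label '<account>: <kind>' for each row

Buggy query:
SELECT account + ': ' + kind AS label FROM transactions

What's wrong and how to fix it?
Bug: '+' is numeric addition; on text columns SQLite converts them to 0 instead of concatenating

Fix: Replace + with || to concatenate text

Corrected query:
SELECT account || ': ' || kind AS label FROM transactions

Result:
label              
-------------------
ACC-103: withdrawal
ACC-104: withdrawal
ACC-106: deposit   
ACC-102: deposit   
ACC-103: payment   
ACC-102: interest  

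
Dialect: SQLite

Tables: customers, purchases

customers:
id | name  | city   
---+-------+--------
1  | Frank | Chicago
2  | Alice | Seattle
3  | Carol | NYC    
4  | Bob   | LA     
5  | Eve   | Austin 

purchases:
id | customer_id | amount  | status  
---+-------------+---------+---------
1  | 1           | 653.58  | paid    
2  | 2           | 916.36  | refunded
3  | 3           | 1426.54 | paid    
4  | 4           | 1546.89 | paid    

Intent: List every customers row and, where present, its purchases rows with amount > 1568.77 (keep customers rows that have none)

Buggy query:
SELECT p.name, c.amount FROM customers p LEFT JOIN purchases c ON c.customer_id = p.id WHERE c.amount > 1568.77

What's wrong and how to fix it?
Bug: A WHERE condition on the right-hand table after LEFT JOIN drops unmatched parents

Fix: Move the right-table condition into the ON clause so unmatched parents are kept

Corrected query:
SELECT p.name, c.amount FROM customers p LEFT JOIN purchases c ON c.customer_id = p.id AND c.amount > 1568.77

Result:
name  | amount
------+-------
Frank | NULL  
Alice | NULL  
Carol | NULL  
Bob   | NULL  
Eve   | NULL  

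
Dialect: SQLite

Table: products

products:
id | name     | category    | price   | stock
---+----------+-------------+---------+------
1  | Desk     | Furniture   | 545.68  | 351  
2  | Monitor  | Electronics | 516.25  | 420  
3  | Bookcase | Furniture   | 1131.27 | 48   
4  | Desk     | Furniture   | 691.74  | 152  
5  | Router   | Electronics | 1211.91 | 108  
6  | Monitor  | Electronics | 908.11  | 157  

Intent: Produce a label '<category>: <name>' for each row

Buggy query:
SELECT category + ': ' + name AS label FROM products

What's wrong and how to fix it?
Bug: '+' is numeric addition; on text columns SQLite converts them to 0 instead of concatenating

Fix: Replace + with || to concatenate text

Corrected query:
SELECT category || ': ' || name AS label FROM products

Result:
label               
--------------------
Furniture: Desk     
Electronics: Monitor
Furniture: Bookcase 
Furniture: Desk     
Electronics: Router 
Electronics: Monitor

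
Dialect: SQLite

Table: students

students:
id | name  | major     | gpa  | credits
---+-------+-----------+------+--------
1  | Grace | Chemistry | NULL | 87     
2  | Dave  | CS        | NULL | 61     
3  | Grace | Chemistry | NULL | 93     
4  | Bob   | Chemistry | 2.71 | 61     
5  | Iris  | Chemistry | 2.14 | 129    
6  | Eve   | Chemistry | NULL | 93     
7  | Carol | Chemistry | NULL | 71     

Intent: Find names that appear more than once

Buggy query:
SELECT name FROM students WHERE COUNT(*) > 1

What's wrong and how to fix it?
Bug: COUNT(*) is an aggregate and cannot be used in WHERE

Fix: Group first, then use HAVING for the count condition

Corrected query:
SELECT name FROM students GROUP BY name HAVING COUNT(*) > 1

Result:
name 
-----
Grace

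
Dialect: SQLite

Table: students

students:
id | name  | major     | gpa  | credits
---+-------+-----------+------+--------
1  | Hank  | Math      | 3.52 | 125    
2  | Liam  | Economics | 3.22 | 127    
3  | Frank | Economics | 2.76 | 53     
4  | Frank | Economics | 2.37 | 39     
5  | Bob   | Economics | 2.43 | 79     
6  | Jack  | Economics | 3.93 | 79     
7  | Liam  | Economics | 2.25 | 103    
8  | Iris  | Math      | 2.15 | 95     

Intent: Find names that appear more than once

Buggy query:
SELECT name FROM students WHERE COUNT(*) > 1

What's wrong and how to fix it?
Bug: COUNT(*) is an aggregate and cannot be used in WHERE

Fix: GROUP BY name, then filter groups with HAVING COUNT(*) > 1

Corrected query:
SELECT name FROM students GROUP BY name HAVING COUNT(*) > 1

Result:
name 
-----
Frank
Liam 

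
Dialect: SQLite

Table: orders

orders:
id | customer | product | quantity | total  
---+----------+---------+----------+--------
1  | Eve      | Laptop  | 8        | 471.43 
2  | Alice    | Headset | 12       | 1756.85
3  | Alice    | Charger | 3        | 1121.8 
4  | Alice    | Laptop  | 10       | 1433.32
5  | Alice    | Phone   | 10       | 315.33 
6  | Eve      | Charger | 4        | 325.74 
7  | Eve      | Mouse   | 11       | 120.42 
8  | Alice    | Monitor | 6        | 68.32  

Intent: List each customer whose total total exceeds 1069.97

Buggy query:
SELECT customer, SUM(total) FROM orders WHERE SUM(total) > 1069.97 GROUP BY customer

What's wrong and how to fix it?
Bug: WHERE runs before GROUP BY, so aggregates aren't available there

Fix: Use HAVING (which filters groups after aggregation) instead of WHERE

Corrected query:
SELECT customer, SUM(total) FROM orders GROUP BY customer HAVING SUM(total) > 1069.97

Result:
customer | SUM(total)
---------+-----------
Alice    | 4695.62   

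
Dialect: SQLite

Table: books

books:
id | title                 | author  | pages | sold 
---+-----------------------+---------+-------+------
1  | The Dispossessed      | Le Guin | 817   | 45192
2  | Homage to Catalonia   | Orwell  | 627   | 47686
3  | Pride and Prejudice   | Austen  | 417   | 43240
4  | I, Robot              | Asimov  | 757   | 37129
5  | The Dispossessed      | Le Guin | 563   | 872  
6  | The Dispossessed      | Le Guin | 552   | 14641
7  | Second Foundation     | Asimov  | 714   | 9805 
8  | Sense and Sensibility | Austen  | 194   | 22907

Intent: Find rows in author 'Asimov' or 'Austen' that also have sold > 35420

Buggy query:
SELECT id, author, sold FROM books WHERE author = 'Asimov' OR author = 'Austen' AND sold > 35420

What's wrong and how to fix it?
Bug: Without parentheses, AND is evaluated before OR, so the sold filter only applies to the 'Austen' branch

Fix: Add parentheses around the OR so the AND applies to both alternatives

Corrected query:
SELECT id, author, sold FROM books WHERE (author = 'Asimov' OR author = 'Austen') AND sold > 35420

Result:
id | author | sold 
---+--------+------
3  | Austen | 43240
4  | Asimov | 37129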